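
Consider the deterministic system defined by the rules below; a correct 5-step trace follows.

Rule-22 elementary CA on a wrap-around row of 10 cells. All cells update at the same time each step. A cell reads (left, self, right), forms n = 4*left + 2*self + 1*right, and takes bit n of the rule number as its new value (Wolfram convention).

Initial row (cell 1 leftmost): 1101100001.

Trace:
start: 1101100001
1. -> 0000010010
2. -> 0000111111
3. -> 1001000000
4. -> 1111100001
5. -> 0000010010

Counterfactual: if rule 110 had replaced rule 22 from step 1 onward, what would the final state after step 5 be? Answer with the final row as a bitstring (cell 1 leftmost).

1000000101

(re-executing steps 1..5 under rule 110; state before step 1: 1101100001)
1. -> 0111100011
2. -> 1100100111
3. -> 0101101100
4. -> 1111111100
5. -> 1000000101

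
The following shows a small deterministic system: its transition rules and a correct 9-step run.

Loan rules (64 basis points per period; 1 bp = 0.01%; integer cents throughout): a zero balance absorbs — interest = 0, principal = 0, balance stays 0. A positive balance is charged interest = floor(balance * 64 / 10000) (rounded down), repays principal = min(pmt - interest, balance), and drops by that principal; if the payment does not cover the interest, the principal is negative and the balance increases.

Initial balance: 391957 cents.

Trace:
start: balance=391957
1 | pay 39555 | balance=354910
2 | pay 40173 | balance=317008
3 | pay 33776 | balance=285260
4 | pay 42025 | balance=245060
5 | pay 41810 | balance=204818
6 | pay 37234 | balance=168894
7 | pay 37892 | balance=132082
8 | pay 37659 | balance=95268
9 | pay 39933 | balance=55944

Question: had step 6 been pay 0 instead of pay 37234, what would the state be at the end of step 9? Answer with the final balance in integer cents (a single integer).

93899

(re-executing from step 6 with the substitution; state before step 6: balance=204818)
6 | pay 0 | balance=206128
7 | pay 37892 | balance=169555
8 | pay 37659 | balance=132981
9 | pay 39933 | balance=93899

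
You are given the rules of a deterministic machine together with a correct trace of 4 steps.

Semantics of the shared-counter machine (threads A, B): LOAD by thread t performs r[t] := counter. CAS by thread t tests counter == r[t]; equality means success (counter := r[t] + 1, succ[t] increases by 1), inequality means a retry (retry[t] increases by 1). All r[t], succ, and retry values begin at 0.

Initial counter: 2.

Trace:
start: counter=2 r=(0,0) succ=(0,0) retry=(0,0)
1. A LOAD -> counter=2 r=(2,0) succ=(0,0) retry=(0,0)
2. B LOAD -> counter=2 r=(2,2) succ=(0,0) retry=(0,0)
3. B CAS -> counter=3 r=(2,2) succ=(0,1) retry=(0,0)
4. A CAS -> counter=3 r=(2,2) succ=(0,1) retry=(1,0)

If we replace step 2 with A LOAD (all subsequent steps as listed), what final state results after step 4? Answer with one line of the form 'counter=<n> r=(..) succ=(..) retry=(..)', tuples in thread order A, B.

(re-executing from step 2 with the substitution; state before step 2: counter=2 r=(2,0) succ=(0,0) retry=(0,0))
2. A LOAD -> counter=2 r=(2,0) succ=(0,0) retry=(0,0)
3. B CAS -> counter=2 r=(2,0) succ=(0,0) retry=(0,1)
4. A CAS -> counter=3 r=(2,0) succ=(1,0) retry=(0,1)

counter=3 r=(2,0) succ=(1,0) retry=(0,1)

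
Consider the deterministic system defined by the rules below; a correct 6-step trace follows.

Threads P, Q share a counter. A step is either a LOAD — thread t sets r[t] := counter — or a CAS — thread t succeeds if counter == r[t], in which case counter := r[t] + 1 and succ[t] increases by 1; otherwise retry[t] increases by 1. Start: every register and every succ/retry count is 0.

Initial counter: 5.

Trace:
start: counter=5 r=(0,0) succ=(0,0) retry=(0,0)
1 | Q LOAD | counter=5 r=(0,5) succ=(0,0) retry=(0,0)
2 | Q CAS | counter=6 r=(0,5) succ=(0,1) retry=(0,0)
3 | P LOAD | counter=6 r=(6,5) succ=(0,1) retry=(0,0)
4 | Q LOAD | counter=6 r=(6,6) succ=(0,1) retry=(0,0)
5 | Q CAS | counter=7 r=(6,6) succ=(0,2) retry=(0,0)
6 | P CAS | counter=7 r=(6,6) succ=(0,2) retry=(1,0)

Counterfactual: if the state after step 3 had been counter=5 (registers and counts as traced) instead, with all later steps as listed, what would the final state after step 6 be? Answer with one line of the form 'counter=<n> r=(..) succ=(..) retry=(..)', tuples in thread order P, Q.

state after step 3 := counter=5 r=(6,5) succ=(0,1) retry=(0,0)
4 | Q LOAD | counter=5 r=(6,5) succ=(0,1) retry=(0,0)
5 | Q CAS | counter=6 r=(6,5) succ=(0,2) retry=(0,0)
6 | P CAS | counter=7 r=(6,5) succ=(1,2) retry=(0,0)

counter=7 r=(6,5) succ=(1,2) retry=(0,0)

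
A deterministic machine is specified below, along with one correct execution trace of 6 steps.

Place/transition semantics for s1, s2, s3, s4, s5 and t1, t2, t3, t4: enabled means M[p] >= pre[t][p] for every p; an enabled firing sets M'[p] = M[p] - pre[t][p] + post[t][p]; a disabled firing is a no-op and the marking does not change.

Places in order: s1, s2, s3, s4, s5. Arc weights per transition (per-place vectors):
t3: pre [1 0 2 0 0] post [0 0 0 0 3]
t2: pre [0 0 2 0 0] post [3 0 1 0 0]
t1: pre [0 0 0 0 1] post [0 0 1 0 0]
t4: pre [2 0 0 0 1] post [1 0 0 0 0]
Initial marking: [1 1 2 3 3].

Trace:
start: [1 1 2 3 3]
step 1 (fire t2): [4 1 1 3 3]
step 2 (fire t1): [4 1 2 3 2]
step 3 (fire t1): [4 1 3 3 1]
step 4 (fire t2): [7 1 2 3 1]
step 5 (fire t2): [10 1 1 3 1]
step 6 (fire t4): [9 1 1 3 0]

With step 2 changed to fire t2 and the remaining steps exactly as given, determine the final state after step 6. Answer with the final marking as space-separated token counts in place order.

(re-executing from step 2 with the substitution; state before step 2: [4 1 1 3 3])
step 2 (fire t2): [4 1 1 3 3]
step 3 (fire t1): [4 1 2 3 2]
step 4 (fire t2): [7 1 1 3 2]
step 5 (fire t2): [7 1 1 3 2]
step 6 (fire t4): [6 1 1 3 1]

6 1 1 3 1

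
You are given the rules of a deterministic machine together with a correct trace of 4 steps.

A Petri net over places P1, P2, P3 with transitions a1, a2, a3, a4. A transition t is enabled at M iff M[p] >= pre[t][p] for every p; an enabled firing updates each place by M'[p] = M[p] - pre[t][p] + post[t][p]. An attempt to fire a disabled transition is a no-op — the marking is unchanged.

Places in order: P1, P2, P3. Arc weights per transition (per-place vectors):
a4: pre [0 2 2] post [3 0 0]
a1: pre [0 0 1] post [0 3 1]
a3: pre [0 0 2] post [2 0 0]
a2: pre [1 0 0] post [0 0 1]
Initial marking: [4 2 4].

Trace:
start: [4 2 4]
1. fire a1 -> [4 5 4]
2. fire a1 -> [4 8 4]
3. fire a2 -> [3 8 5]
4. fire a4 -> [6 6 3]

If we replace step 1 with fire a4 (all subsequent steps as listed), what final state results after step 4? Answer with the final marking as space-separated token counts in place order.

(re-executing from step 1 with the substitution; state before step 1: [4 2 4])
1. fire a4 -> [7 0 2]
2. fire a1 -> [7 3 2]
3. fire a2 -> [6 3 3]
4. fire a4 -> [9 1 1]

9 1 1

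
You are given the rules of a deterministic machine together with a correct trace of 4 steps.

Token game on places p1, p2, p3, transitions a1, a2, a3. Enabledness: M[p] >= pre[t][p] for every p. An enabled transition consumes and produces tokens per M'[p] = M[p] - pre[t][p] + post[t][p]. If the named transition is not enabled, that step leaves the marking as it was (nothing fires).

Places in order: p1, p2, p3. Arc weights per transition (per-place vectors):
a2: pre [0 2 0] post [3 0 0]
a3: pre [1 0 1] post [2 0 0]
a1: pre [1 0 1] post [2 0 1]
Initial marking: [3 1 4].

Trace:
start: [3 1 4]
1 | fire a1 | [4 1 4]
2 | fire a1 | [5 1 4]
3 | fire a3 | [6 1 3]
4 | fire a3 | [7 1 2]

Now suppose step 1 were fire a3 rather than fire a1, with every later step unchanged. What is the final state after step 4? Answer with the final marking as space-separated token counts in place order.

(re-executing from step 1 with the substitution; state before step 1: [3 1 4])
1 | fire a3 | [4 1 3]
2 | fire a1 | [5 1 3]
3 | fire a3 | [6 1 2]
4 | fire a3 | [7 1 1]

7 1 1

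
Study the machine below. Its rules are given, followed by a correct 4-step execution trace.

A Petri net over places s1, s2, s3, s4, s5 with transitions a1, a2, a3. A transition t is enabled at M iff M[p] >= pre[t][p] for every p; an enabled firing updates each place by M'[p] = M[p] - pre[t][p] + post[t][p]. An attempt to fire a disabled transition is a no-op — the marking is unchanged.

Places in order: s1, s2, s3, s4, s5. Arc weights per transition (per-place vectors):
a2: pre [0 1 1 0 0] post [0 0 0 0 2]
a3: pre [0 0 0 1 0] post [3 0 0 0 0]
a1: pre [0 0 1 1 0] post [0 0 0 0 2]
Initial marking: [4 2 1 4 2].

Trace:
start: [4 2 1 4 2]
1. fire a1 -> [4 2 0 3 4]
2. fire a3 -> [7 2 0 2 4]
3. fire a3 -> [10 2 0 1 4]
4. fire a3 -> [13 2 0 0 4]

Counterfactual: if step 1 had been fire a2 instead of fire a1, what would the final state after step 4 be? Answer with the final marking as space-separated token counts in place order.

13 1 0 1 4

(re-executing from step 1 with the substitution; state before step 1: [4 2 1 4 2])
1. fire a2 -> [4 1 0 4 4]
2. fire a3 -> [7 1 0 3 4]
3. fire a3 -> [10 1 0 2 4]
4. fire a3 -> [13 1 0 1 4]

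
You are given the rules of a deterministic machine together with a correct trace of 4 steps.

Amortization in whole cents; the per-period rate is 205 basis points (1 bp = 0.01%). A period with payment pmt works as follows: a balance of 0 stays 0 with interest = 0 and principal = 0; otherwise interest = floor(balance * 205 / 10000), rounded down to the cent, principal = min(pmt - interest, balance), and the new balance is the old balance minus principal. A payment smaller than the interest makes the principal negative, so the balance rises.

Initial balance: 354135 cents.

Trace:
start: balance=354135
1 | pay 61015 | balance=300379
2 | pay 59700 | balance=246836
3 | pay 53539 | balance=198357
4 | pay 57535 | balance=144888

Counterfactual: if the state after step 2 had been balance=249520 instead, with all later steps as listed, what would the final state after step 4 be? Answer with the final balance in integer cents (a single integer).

state after step 2 := balance=249520
3 | pay 53539 | balance=201096
4 | pay 57535 | balance=147683

147683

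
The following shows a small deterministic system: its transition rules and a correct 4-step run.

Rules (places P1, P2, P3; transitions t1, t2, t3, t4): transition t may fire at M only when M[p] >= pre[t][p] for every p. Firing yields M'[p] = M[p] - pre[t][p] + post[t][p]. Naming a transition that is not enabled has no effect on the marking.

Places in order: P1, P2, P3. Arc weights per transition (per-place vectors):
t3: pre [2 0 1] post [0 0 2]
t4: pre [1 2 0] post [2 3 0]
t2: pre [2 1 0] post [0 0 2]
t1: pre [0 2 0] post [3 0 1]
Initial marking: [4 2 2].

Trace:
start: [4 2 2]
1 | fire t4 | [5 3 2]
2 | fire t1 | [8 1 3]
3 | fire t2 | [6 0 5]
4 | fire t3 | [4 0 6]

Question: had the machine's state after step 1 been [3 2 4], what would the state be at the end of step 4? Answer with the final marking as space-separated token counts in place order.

state after step 1 := [3 2 4]
2 | fire t1 | [6 0 5]
3 | fire t2 | [6 0 5]
4 | fire t3 | [4 0 6]

4 0 6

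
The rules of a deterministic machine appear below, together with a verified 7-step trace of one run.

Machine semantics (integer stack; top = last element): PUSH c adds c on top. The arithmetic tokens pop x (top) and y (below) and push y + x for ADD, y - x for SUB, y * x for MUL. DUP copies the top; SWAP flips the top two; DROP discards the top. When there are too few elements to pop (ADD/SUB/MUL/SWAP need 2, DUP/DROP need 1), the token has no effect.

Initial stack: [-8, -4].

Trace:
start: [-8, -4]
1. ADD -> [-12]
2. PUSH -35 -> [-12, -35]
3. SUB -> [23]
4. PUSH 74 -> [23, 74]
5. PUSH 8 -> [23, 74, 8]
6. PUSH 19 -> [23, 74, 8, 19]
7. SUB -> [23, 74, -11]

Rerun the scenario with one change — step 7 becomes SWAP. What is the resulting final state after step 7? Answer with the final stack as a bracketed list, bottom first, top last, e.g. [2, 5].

[23, 74, 19, 8]

(re-executing from step 7 with the substitution; state before step 7: [23, 74, 8, 19])
7. SWAP -> [23, 74, 19, 8]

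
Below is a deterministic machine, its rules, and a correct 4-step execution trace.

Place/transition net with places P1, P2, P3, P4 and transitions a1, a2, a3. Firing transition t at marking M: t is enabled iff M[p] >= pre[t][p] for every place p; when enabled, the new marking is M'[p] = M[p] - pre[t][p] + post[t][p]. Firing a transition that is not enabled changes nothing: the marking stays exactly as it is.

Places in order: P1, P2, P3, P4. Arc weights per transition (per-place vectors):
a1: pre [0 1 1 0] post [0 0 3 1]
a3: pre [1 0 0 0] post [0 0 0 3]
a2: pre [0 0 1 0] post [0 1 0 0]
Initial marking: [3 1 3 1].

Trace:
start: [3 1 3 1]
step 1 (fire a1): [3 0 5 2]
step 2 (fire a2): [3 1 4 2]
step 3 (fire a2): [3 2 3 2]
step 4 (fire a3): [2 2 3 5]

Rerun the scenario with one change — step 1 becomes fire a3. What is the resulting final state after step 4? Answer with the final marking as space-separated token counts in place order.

1 3 1 7

(re-executing from step 1 with the substitution; state before step 1: [3 1 3 1])
step 1 (fire a3): [2 1 3 4]
step 2 (fire a2): [2 2 2 4]
step 3 (fire a2): [2 3 1 4]
step 4 (fire a3): [1 3 1 7]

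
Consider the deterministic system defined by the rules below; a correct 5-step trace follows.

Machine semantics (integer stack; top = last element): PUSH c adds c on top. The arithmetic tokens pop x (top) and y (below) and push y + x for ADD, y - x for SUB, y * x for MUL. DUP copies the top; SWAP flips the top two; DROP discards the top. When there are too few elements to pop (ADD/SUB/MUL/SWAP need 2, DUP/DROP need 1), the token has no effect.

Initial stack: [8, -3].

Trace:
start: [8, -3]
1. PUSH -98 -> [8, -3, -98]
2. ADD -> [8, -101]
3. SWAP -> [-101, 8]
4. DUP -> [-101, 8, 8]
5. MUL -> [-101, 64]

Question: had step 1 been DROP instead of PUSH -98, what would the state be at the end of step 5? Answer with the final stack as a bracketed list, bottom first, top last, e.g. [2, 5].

(re-executing from step 1 with the substitution; state before step 1: [8, -3])
1. DROP -> [8]
2. ADD -> [8]
3. SWAP -> [8]
4. DUP -> [8, 8]
5. MUL -> [64]

[64]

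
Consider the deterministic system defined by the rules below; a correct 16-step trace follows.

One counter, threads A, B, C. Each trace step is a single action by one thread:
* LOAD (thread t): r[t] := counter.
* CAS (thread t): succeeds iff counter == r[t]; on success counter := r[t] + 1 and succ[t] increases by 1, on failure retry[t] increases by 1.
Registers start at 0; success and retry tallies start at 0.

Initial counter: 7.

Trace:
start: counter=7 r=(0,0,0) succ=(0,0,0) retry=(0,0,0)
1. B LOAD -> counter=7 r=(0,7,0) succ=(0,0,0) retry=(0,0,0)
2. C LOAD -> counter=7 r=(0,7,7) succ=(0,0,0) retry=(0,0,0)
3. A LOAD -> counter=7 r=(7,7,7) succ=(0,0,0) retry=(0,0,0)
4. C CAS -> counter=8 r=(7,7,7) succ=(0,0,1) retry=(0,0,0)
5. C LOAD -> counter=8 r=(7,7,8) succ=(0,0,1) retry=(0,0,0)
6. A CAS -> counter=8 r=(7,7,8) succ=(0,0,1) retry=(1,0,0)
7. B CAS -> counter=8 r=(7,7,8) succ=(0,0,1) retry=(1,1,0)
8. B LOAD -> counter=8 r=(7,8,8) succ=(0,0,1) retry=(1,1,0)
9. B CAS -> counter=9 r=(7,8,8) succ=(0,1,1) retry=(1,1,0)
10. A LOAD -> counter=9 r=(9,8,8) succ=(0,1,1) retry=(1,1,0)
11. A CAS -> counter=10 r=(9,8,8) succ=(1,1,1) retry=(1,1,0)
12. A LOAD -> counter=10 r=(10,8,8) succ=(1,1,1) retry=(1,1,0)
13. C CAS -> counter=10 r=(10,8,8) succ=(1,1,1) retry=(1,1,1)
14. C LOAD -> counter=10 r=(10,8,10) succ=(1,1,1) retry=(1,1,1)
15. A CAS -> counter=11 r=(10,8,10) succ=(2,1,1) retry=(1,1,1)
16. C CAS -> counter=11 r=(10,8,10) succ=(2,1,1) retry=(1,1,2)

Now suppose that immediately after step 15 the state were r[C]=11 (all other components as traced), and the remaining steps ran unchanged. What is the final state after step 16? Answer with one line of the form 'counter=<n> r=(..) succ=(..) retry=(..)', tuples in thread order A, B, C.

state after step 15 := counter=11 r=(10,8,11) succ=(2,1,1) retry=(1,1,1)
16. C CAS -> counter=12 r=(10,8,11) succ=(2,1,2) retry=(1,1,1)

counter=12 r=(10,8,11) succ=(2,1,2) retry=(1,1,1)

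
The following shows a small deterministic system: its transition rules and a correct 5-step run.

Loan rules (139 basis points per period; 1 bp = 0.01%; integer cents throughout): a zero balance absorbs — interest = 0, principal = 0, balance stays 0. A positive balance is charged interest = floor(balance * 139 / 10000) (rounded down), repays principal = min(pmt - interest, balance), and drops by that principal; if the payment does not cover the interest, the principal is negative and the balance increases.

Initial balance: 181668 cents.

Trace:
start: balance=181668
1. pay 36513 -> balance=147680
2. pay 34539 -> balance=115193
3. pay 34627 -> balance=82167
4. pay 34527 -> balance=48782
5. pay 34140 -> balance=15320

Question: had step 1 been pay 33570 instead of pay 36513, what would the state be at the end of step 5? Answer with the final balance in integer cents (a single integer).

18429

(re-executing from step 1 with the substitution; state before step 1: balance=181668)
1. pay 33570 -> balance=150623
2. pay 34539 -> balance=118177
3. pay 34627 -> balance=85192
4. pay 34527 -> balance=51849
5. pay 34140 -> balance=18429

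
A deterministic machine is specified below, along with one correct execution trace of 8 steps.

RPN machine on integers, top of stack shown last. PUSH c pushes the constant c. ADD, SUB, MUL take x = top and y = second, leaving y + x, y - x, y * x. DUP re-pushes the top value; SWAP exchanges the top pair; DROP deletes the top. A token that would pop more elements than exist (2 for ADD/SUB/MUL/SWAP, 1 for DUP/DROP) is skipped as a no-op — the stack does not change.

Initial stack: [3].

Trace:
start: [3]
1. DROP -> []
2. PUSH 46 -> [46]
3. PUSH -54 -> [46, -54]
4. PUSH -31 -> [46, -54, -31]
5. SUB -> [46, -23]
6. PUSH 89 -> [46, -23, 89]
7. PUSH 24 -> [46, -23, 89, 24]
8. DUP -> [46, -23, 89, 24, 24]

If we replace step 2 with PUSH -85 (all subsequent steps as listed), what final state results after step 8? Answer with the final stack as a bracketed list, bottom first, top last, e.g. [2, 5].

(re-executing from step 2 with the substitution; state before step 2: [])
2. PUSH -85 -> [-85]
3. PUSH -54 -> [-85, -54]
4. PUSH -31 -> [-85, -54, -31]
5. SUB -> [-85, -23]
6. PUSH 89 -> [-85, -23, 89]
7. PUSH 24 -> [-85, -23, 89, 24]
8. DUP -> [-85, -23, 89, 24, 24]

[-85, -23, 89, 24, 24]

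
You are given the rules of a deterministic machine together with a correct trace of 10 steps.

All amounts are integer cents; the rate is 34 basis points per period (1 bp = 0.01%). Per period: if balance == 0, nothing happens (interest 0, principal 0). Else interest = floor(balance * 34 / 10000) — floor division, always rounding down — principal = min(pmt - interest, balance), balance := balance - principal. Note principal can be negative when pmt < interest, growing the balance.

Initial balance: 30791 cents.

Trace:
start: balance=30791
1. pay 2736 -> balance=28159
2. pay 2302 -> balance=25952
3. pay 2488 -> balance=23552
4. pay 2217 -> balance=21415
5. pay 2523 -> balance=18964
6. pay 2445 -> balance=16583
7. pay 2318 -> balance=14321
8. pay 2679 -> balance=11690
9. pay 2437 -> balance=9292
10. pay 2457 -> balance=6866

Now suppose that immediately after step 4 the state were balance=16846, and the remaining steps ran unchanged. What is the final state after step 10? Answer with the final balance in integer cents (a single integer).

state after step 4 := balance=16846
5. pay 2523 -> balance=14380
6. pay 2445 -> balance=11983
7. pay 2318 -> balance=9705
8. pay 2679 -> balance=7058
9. pay 2437 -> balance=4644
10. pay 2457 -> balance=2202

2202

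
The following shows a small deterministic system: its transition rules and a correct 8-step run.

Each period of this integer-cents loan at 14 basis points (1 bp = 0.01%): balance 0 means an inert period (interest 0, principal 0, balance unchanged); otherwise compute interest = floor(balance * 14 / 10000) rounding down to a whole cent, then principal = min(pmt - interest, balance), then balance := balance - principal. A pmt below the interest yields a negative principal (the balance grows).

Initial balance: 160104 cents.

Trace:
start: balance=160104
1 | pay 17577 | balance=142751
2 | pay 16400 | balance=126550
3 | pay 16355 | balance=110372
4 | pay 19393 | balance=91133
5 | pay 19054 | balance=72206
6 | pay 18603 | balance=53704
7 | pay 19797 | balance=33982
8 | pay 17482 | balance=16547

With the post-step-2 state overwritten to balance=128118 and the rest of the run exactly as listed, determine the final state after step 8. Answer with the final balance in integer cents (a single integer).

18127

state after step 2 := balance=128118
3 | pay 16355 | balance=111942
4 | pay 19393 | balance=92705
5 | pay 19054 | balance=73780
6 | pay 18603 | balance=55280
7 | pay 19797 | balance=35560
8 | pay 17482 | balance=18127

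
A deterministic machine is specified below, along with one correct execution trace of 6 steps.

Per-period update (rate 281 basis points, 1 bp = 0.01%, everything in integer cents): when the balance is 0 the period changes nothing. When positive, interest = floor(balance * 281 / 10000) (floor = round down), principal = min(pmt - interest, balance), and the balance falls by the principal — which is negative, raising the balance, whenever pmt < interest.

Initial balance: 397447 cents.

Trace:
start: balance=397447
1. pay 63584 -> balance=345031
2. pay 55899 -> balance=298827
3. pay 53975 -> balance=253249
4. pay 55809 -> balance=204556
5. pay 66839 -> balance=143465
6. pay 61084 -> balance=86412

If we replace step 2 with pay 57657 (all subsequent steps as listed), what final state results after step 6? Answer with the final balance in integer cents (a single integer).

(re-executing from step 2 with the substitution; state before step 2: balance=345031)
2. pay 57657 -> balance=297069
3. pay 53975 -> balance=251441
4. pay 55809 -> balance=202697
5. pay 66839 -> balance=141553
6. pay 61084 -> balance=84446

84446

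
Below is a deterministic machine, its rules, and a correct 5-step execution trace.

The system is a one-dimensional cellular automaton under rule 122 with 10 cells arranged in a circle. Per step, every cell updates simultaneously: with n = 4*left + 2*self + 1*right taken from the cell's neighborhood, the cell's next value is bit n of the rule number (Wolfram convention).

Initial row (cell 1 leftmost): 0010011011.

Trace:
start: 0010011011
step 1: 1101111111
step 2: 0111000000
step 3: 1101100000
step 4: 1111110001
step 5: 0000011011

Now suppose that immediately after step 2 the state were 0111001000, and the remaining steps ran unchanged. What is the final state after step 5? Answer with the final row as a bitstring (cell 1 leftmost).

state after step 2 := 0111001000
step 3: 1101110100
step 4: 1111011011
step 5: 0001111110

0001111110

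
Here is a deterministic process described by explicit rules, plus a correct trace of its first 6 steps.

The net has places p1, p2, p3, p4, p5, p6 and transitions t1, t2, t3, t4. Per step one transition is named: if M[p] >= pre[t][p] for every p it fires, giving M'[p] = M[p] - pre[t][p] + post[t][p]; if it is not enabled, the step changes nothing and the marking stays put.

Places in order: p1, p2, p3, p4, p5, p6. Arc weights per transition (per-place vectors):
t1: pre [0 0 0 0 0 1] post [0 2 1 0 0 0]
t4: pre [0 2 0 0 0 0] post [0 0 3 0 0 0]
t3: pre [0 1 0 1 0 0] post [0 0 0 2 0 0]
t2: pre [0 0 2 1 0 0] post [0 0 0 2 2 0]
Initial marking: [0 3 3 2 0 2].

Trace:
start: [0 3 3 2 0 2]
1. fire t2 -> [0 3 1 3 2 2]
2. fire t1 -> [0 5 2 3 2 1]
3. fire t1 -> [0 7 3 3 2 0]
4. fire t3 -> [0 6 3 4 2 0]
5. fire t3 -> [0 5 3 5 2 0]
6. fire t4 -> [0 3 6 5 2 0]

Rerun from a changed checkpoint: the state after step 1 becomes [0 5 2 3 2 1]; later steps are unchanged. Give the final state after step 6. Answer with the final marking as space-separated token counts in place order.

state after step 1 := [0 5 2 3 2 1]
2. fire t1 -> [0 7 3 3 2 0]
3. fire t1 -> [0 7 3 3 2 0]
4. fire t3 -> [0 6 3 4 2 0]
5. fire t3 -> [0 5 3 5 2 0]
6. fire t4 -> [0 3 6 5 2 0]

0 3 6 5 2 0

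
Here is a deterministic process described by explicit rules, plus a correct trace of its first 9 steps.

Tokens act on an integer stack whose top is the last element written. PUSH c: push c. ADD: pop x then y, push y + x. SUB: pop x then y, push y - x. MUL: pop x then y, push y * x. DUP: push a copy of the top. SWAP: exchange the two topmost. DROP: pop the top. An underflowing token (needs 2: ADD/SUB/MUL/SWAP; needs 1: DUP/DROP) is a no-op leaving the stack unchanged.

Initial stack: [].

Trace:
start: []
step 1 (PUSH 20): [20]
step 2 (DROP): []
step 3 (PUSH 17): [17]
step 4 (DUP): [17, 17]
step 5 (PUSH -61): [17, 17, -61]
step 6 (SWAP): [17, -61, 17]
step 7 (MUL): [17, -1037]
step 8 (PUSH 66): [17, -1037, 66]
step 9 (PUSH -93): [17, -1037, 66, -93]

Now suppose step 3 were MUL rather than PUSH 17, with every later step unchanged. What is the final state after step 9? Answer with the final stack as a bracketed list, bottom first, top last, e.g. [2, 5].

[-61, 66, -93]

(re-executing from step 3 with the substitution; state before step 3: [])
step 3 (MUL): []
step 4 (DUP): []
step 5 (PUSH -61): [-61]
step 6 (SWAP): [-61]
step 7 (MUL): [-61]
step 8 (PUSH 66): [-61, 66]
step 9 (PUSH -93): [-61, 66, -93]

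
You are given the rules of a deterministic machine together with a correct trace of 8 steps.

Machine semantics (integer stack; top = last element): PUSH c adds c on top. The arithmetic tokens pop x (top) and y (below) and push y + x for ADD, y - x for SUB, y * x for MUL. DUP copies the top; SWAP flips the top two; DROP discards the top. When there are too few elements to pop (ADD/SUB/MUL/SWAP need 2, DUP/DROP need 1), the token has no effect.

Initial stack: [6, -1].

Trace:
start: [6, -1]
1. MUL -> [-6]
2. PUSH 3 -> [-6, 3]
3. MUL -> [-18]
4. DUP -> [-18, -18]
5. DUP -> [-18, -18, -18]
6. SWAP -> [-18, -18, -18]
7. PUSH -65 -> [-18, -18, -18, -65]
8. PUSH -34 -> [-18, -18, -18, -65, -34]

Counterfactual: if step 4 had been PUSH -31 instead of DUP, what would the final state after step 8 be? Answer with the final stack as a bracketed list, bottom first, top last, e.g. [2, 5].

[-18, -31, -31, -65, -34]

(re-executing from step 4 with the substitution; state before step 4: [-18])
4. PUSH -31 -> [-18, -31]
5. DUP -> [-18, -31, -31]
6. SWAP -> [-18, -31, -31]
7. PUSH -65 -> [-18, -31, -31, -65]
8. PUSH -34 -> [-18, -31, -31, -65, -34]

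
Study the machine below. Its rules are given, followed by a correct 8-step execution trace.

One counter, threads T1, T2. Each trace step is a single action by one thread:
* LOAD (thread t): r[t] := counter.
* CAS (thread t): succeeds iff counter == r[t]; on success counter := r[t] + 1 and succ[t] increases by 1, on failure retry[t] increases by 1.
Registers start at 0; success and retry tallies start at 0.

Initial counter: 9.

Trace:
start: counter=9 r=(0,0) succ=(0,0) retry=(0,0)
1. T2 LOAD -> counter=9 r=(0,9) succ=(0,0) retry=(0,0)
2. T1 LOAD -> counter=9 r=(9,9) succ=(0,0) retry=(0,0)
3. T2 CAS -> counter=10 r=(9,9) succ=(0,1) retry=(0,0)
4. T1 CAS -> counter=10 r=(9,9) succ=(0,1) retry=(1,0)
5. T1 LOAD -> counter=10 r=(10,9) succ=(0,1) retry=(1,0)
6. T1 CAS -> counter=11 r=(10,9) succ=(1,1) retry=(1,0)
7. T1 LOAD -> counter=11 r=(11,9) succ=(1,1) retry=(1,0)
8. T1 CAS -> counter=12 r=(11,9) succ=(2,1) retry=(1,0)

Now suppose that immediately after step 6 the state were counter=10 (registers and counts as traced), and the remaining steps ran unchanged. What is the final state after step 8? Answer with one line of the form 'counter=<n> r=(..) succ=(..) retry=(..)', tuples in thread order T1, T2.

state after step 6 := counter=10 r=(10,9) succ=(1,1) retry=(1,0)
7. T1 LOAD -> counter=10 r=(10,9) succ=(1,1) retry=(1,0)
8. T1 CAS -> counter=11 r=(10,9) succ=(2,1) retry=(1,0)

counter=11 r=(10,9) succ=(2,1) retry=(1,0)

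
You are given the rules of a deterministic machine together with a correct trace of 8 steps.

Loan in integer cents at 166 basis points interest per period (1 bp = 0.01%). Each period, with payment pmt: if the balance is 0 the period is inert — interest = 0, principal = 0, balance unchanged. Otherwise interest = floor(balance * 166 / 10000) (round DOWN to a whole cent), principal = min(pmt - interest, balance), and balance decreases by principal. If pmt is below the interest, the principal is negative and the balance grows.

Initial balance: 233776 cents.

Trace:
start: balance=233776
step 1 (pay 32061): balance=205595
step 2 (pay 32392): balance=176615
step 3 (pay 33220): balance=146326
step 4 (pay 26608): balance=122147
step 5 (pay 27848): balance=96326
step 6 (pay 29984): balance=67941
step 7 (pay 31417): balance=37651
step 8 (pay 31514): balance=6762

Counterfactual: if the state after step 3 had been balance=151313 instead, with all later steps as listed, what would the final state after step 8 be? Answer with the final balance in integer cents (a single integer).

state after step 3 := balance=151313
step 4 (pay 26608): balance=127216
step 5 (pay 27848): balance=101479
step 6 (pay 29984): balance=73179
step 7 (pay 31417): balance=42976
step 8 (pay 31514): balance=12175

12175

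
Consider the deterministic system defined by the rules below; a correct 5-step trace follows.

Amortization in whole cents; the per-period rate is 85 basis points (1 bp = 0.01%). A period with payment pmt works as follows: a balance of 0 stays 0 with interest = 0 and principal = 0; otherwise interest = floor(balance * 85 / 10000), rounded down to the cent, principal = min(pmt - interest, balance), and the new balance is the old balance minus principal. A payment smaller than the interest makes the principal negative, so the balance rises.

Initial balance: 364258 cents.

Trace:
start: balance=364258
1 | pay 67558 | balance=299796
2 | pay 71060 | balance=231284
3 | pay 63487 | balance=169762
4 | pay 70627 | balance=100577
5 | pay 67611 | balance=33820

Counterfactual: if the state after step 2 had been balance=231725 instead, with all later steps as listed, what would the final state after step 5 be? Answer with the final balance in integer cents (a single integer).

state after step 2 := balance=231725
3 | pay 63487 | balance=170207
4 | pay 70627 | balance=101026
5 | pay 67611 | balance=34273

34273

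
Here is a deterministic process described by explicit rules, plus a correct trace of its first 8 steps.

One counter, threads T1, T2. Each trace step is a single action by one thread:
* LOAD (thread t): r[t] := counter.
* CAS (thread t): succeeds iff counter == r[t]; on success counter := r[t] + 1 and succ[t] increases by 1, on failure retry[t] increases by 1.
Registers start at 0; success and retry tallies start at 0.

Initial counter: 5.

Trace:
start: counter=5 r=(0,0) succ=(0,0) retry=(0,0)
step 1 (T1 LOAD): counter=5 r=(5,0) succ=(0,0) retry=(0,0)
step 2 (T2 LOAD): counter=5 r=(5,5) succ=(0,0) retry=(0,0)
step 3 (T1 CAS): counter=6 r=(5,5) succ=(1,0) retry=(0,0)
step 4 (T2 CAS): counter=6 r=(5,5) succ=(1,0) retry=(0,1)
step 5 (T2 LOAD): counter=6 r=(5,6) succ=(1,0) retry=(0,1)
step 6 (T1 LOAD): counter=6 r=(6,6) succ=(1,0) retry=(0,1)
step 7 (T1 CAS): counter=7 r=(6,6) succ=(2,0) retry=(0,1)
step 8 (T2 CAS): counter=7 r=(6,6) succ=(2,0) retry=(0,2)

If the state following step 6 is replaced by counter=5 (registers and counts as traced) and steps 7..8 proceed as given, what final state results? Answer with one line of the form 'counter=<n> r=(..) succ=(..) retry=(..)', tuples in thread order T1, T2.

state after step 6 := counter=5 r=(6,6) succ=(1,0) retry=(0,1)
step 7 (T1 CAS): counter=5 r=(6,6) succ=(1,0) retry=(1,1)
step 8 (T2 CAS): counter=5 r=(6,6) succ=(1,0) retry=(1,2)

counter=5 r=(6,6) succ=(1,0) retry=(1,2)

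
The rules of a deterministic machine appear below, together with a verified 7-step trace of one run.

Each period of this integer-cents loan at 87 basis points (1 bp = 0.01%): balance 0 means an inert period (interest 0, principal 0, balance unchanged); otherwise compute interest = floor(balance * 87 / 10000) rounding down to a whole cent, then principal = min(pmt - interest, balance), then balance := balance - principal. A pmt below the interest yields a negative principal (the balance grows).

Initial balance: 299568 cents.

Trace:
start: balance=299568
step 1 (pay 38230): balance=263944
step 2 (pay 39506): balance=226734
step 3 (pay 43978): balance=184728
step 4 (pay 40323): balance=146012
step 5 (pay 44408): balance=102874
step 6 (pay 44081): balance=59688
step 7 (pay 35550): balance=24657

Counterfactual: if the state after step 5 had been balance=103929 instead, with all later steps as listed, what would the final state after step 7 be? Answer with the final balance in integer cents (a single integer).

25730

state after step 5 := balance=103929
step 6 (pay 44081): balance=60752
step 7 (pay 35550): balance=25730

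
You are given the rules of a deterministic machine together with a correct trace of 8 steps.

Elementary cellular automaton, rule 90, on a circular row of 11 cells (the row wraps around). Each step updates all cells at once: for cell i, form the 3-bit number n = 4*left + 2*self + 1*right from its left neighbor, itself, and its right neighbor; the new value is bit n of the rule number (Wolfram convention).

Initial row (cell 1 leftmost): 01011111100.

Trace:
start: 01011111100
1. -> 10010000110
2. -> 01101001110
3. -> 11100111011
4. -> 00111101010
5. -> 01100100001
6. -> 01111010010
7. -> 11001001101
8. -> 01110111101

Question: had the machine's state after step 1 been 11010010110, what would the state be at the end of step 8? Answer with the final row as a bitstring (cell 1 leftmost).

00101101000

state after step 1 := 11010010110
2. -> 11001100110
3. -> 11111111110
4. -> 10000000010
5. -> 01000000100
6. -> 10100001010
7. -> 00010010000
8. -> 00101101000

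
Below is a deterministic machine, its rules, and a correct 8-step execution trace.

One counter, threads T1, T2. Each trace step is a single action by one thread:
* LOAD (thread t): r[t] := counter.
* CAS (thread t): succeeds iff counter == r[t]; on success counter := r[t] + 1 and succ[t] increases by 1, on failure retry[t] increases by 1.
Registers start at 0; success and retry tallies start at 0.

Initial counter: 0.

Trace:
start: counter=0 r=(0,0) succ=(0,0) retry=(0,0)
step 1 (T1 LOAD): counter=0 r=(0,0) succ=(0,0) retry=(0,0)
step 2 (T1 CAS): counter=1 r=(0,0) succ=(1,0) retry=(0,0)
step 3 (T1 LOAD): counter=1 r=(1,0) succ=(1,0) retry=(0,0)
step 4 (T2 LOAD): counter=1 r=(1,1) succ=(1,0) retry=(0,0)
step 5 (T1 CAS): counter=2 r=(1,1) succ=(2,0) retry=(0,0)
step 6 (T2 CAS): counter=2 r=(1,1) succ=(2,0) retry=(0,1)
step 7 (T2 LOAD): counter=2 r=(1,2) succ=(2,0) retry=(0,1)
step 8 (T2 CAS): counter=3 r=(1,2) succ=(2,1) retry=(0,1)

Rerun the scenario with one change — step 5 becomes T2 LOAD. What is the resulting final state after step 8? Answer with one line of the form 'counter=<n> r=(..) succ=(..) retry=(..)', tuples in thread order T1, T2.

counter=3 r=(1,2) succ=(1,2) retry=(0,0)

(re-executing from step 5 with the substitution; state before step 5: counter=1 r=(1,1) succ=(1,0) retry=(0,0))
step 5 (T2 LOAD): counter=1 r=(1,1) succ=(1,0) retry=(0,0)
step 6 (T2 CAS): counter=2 r=(1,1) succ=(1,1) retry=(0,0)
step 7 (T2 LOAD): counter=2 r=(1,2) succ=(1,1) retry=(0,0)
step 8 (T2 CAS): counter=3 r=(1,2) succ=(1,2) retry=(0,0)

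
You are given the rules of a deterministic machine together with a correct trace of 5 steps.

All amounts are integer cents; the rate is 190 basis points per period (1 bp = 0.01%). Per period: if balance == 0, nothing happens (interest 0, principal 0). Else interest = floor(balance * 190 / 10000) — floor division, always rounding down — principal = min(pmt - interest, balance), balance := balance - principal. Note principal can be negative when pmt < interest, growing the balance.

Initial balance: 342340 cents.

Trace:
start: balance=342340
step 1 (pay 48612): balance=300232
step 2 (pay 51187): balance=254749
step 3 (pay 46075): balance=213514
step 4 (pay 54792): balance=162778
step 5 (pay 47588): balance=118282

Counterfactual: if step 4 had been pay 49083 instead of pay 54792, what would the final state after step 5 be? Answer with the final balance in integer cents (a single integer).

(re-executing from step 4 with the substitution; state before step 4: balance=213514)
step 4 (pay 49083): balance=168487
step 5 (pay 47588): balance=124100

124100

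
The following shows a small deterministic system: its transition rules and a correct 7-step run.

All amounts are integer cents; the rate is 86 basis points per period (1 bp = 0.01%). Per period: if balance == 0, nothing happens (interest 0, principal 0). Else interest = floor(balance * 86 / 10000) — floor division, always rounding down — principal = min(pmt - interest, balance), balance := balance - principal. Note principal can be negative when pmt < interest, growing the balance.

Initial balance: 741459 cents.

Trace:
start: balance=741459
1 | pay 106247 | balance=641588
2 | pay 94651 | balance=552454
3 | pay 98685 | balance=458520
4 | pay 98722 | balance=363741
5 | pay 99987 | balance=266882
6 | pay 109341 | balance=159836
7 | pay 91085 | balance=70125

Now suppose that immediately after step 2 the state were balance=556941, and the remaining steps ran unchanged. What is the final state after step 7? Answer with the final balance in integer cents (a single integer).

state after step 2 := balance=556941
3 | pay 98685 | balance=463045
4 | pay 98722 | balance=368305
5 | pay 99987 | balance=271485
6 | pay 109341 | balance=164478
7 | pay 91085 | balance=74807

74807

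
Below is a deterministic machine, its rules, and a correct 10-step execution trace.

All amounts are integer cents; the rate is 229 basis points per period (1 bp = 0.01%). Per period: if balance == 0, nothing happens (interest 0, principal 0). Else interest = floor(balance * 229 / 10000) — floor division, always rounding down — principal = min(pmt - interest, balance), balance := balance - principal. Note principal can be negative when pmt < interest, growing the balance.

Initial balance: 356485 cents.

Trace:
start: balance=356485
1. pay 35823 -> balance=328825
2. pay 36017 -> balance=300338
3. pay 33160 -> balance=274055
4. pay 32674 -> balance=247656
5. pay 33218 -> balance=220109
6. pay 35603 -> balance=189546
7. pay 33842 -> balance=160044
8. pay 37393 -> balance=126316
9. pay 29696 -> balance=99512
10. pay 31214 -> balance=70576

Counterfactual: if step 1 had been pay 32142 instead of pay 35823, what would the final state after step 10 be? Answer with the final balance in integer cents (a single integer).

(re-executing from step 1 with the substitution; state before step 1: balance=356485)
1. pay 32142 -> balance=332506
2. pay 36017 -> balance=304103
3. pay 33160 -> balance=277906
4. pay 32674 -> balance=251596
5. pay 33218 -> balance=224139
6. pay 35603 -> balance=193668
7. pay 33842 -> balance=164260
8. pay 37393 -> balance=130628
9. pay 29696 -> balance=103923
10. pay 31214 -> balance=75088

75088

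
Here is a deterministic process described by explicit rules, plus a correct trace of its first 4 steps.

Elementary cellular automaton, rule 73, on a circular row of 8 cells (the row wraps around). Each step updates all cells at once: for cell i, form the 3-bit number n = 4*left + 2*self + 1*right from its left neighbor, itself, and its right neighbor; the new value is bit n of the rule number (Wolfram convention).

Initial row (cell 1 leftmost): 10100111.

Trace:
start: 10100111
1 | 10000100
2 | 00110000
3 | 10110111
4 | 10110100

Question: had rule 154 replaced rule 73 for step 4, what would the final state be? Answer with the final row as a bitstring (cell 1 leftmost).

(re-executing step 4 under rule 154; state before step 4: 10110111)
4 | 00100111

00100111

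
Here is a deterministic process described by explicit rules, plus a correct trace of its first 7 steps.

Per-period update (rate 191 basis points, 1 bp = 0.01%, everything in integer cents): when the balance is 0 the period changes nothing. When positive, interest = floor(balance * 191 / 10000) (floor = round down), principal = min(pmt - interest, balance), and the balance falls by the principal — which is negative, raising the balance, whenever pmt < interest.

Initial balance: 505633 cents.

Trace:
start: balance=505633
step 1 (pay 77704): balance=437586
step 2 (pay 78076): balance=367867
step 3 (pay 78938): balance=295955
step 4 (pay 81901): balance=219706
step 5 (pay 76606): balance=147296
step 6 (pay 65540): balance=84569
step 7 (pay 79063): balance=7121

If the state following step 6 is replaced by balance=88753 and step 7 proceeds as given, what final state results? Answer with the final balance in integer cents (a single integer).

11385

state after step 6 := balance=88753
step 7 (pay 79063): balance=11385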